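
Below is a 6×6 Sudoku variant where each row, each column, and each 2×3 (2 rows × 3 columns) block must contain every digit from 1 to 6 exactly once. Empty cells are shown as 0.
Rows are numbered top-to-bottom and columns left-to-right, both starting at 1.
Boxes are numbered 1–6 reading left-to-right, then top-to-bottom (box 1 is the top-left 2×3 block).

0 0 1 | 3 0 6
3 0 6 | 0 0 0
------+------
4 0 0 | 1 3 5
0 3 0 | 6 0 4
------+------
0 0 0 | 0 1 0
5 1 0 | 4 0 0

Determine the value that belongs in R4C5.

2

Row 4 already contains {3, 4, 6}.
Column 5 already contains {1, 3}.
Its 2×3 block (box 4) already contains {1, 3, 4, 5, 6}.
The only value from 1–6 not eliminated is 2, so R4C5 = 2.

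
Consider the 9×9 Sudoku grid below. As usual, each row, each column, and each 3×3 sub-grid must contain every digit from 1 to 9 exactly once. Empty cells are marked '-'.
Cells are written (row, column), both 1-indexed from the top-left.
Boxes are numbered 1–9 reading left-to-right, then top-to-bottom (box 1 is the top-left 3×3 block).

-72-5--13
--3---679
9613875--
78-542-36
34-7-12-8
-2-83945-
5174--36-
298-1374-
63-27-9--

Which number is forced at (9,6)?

Cell (9,6) itself could take any of {5, 8} by direct elimination.
Consider where 5 can go in box 8.
(7,5) is out (row 7 already has a 5).
(7,6) is out (row 7 already has a 5).
(8,4) is out (column 4 already has a 5).
So the only cell in box 8 that can hold 5 is (9,6).
Therefore (9,6) = 5.

5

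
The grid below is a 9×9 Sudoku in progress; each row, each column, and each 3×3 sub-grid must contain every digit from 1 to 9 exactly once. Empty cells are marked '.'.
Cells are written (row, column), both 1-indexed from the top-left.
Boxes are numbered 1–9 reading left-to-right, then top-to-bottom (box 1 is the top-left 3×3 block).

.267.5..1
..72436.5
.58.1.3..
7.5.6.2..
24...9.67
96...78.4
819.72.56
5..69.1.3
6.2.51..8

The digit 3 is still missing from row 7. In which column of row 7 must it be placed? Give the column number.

Consider where 3 can go in row 7.
(7,7) is out (column 7 already has a 3).
So the only cell in row 7 that can hold 3 is (7,4).
That is column 4.

4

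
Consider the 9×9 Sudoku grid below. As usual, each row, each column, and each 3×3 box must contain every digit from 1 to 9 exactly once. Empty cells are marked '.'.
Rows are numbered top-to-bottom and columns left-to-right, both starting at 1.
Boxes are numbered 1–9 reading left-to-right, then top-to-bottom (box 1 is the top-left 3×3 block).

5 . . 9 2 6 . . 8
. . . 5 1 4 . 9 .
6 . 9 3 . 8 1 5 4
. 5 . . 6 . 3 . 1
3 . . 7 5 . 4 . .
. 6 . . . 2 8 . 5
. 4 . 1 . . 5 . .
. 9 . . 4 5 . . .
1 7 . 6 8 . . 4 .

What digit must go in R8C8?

Cell R8C8 itself could take any of {1, 2, 3, 6, 7, 8} by direct elimination.
Consider where 1 can go in column 8.
R1C8 is out (box 3 already has a 1).
R4C8 is out (row 4 already has a 1).
R5C8 is out (box 6 already has a 1).
R6C8 is out (box 6 already has a 1).
R7C8 is out (row 7 already has a 1).
So the only cell in column 8 that can hold 1 is R8C8.
Therefore R8C8 = 1.

1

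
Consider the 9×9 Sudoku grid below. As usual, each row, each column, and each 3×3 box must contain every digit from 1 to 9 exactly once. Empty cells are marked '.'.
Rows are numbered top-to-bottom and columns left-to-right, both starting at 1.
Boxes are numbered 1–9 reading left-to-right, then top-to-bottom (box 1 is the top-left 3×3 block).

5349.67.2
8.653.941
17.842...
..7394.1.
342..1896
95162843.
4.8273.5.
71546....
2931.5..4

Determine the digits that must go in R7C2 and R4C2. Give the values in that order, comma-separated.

For R7C2:
  Row 7 already contains {2, 3, 4, 5, 7, 8}.
  Column 2 already contains {1, 3, 4, 5, 7, 9}.
  Its 3×3 block (box 7) already contains {1, 2, 3, 4, 5, 7, 8, 9}.
  The only value from 1–9 not eliminated is 6, so R7C2 = 6.
For R4C2:
  Consider where 8 can go in box 4.
  R4C1 is out (column 1 already has a 8).
  So the only cell in box 4 that can hold 8 is R4C2.
  So R4C2 = 8.

6,8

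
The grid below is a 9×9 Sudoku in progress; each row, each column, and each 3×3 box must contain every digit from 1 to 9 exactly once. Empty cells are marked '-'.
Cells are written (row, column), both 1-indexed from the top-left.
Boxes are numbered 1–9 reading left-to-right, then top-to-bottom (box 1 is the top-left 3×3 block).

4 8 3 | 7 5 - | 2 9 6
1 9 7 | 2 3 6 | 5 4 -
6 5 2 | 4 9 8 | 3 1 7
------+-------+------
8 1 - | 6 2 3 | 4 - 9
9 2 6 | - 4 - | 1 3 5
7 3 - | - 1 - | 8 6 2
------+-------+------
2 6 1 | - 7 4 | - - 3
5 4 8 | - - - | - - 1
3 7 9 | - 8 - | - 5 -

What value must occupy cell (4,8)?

Row 4 already contains {1, 2, 3, 4, 6, 8, 9}.
Column 8 already contains {1, 3, 4, 5, 6, 9}.
Its 3×3 block (box 6) already contains {1, 2, 3, 4, 5, 6, 8, 9}.
The only value from 1–9 not eliminated is 7, so (4,8) = 7.

7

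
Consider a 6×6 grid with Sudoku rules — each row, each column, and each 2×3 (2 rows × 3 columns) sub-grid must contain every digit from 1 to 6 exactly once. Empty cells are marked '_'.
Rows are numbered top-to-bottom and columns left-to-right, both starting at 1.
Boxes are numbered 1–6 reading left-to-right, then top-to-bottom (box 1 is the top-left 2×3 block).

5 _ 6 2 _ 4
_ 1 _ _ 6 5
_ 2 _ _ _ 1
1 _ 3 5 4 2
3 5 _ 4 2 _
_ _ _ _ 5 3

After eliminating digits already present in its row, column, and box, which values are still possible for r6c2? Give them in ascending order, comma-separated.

4,6

Row 6 already contains {3, 5}.
Column 2 already contains {1, 2, 5}.
Its 2×3 block (box 5) already contains {3, 5}.
Removing those from 1–6 leaves {4, 6} as the candidates for r6c2.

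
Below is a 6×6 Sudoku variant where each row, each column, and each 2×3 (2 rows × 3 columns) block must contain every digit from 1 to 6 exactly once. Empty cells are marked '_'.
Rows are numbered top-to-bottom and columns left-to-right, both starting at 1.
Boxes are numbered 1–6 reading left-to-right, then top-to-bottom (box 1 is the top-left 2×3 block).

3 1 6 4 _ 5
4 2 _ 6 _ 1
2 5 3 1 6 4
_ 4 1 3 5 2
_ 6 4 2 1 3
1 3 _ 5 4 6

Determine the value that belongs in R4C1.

6

Row 4 already contains {1, 2, 3, 4, 5}.
Column 1 already contains {1, 2, 3, 4}.
Its 2×3 block (box 3) already contains {1, 2, 3, 4, 5}.
The only value from 1–6 not eliminated is 6, so R4C1 = 6.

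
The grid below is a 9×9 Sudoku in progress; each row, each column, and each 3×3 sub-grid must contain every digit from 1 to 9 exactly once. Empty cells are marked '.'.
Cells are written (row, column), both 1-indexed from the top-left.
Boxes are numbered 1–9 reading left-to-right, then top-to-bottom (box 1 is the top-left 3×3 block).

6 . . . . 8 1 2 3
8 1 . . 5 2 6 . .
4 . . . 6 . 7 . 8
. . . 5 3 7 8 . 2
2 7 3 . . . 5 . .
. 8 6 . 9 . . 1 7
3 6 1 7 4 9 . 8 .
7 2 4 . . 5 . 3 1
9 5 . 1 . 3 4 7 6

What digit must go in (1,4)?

Cell (1,4) itself could take any of {4, 9} by direct elimination.
Consider where 4 can go in row 1.
(1,2) is out (box 1 already has a 4).
(1,3) is out (column 3 already has a 4).
(1,5) is out (column 5 already has a 4).
So the only cell in row 1 that can hold 4 is (1,4).
Therefore (1,4) = 4.

4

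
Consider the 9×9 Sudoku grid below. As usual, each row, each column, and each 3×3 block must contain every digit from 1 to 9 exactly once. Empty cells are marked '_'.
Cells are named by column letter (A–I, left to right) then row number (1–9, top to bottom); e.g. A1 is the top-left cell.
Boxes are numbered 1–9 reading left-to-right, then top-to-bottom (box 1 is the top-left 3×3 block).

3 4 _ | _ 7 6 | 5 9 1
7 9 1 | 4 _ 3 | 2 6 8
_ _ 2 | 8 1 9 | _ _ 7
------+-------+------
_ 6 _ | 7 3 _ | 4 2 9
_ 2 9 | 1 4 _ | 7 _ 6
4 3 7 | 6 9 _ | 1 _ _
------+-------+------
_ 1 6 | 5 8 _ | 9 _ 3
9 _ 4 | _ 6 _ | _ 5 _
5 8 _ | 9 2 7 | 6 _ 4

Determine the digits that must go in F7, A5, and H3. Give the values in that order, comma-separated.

For F7:
  Row 7 already contains {1, 3, 5, 6, 8, 9}.
  Column F already contains {3, 6, 7, 9}.
  Its 3×3 block (box 8) already contains {2, 5, 6, 7, 8, 9}.
  The only value from 1–9 not eliminated is 4, so F7 = 4.
For A5:
  Row 5 already contains {1, 2, 4, 6, 7, 9}.
  Column A already contains {3, 4, 5, 7, 9}.
  Its 3×3 block (box 4) already contains {2, 3, 4, 6, 7, 9}.
  The only value from 1–9 not eliminated is 8, so A5 = 8.
For H3:
  Consider where 4 can go in column H.
  H5 is out (row 5 already has a 4).
  H6 is out (row 6 already has a 4).
  H7 is out (box 9 already has a 4).
  H9 is out (row 9 already has a 4).
  So the only cell in column H that can hold 4 is H3.
  So H3 = 4.

4,8,4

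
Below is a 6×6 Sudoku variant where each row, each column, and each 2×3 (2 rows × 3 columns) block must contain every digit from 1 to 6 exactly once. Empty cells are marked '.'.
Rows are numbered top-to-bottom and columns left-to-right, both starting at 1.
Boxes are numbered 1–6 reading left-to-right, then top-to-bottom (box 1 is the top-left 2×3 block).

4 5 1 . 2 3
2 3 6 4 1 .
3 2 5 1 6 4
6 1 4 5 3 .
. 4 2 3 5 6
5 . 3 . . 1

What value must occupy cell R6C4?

2

Row 6 already contains {1, 3, 5}.
Column 4 already contains {1, 3, 4, 5}.
Its 2×3 block (box 6) already contains {1, 3, 5, 6}.
The only value from 1–6 not eliminated is 2, so R6C4 = 2.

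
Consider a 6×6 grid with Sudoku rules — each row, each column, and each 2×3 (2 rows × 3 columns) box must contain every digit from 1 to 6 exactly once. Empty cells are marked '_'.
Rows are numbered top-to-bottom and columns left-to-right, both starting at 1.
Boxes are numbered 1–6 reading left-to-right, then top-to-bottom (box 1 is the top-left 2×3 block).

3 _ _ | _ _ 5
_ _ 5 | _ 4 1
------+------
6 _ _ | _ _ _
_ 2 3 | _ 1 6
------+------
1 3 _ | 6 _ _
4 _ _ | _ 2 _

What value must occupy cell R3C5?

3

Cell R3C5 itself could take any of {3, 5} by direct elimination.
Consider where 3 can go in column 5.
R1C5 is out (row 1 already has a 3).
R5C5 is out (row 5 already has a 3).
So the only cell in column 5 that can hold 3 is R3C5.
Therefore R3C5 = 3.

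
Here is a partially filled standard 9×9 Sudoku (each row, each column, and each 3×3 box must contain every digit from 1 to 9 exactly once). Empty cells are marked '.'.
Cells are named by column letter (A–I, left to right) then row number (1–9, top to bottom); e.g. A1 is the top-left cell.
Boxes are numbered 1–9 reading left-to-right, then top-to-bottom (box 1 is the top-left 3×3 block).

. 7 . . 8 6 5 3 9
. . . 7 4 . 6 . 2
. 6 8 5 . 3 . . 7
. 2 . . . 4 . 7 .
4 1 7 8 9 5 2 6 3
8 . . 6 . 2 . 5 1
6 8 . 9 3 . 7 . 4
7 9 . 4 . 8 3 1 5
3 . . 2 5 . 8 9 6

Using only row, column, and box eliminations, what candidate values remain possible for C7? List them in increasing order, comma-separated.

1,2,5

Row 7 already contains {3, 4, 6, 7, 8, 9}.
Column C already contains {7, 8}.
Its 3×3 block (box 7) already contains {3, 6, 7, 8, 9}.
Removing those from 1–9 leaves {1, 2, 5} as the candidates for C7.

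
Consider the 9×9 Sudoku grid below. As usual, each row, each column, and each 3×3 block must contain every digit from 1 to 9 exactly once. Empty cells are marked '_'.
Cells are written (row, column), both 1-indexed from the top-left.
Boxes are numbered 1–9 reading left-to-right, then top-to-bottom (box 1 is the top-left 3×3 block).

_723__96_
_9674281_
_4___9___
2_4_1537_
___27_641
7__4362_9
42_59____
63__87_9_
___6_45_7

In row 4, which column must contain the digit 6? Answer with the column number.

2

Consider where 6 can go in row 4.
(4,4) is out (column 4 already has a 6).
(4,9) is out (box 6 already has a 6).
So the only cell in row 4 that can hold 6 is (4,2).
That is column 2.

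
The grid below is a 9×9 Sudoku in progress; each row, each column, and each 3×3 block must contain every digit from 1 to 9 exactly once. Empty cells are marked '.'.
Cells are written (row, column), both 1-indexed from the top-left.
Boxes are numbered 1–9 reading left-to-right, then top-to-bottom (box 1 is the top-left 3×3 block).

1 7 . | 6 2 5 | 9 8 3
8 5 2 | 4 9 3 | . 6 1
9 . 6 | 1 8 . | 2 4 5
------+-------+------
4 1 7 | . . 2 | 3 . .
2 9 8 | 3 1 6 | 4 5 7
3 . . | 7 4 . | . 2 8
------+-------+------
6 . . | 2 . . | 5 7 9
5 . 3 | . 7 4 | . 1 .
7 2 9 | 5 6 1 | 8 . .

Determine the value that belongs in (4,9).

Row 4 already contains {1, 2, 3, 4, 7}.
Column 9 already contains {1, 3, 5, 7, 8, 9}.
Its 3×3 block (box 6) already contains {2, 3, 4, 5, 7, 8}.
The only value from 1–9 not eliminated is 6, so (4,9) = 6.

6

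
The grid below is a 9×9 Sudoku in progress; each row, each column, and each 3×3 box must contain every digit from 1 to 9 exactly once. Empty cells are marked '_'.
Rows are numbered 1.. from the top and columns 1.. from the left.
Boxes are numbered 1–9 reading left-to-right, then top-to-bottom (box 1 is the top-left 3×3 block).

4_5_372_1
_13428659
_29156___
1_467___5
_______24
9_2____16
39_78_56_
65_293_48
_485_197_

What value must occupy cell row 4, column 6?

Cell row 4, column 6 itself could take any of {2, 9} by direct elimination.
Consider where 2 can go in column 6.
row 5, column 6 is out (row 5 already has a 2).
row 6, column 6 is out (row 6 already has a 2).
row 7, column 6 is out (box 8 already has a 2).
So the only cell in column 6 that can hold 2 is row 4, column 6.
Therefore row 4, column 6 = 2.

2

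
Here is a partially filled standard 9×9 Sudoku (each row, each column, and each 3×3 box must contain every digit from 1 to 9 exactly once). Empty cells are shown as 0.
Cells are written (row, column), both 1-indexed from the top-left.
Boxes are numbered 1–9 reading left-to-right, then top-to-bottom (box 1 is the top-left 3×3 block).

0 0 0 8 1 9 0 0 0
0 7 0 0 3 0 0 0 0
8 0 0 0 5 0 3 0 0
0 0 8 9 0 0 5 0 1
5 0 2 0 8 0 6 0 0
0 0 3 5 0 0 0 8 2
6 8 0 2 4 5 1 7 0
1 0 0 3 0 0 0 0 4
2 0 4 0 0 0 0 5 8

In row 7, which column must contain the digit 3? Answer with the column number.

Consider where 3 can go in row 7.
(7,3) is out (column 3 already has a 3).
So the only cell in row 7 that can hold 3 is (7,9).
That is column 9.

9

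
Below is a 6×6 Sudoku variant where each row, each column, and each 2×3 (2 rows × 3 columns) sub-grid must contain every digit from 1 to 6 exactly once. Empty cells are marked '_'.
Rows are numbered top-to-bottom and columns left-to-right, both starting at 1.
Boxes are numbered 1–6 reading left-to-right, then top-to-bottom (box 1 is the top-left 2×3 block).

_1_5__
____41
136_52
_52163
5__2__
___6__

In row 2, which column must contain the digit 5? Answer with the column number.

Consider where 5 can go in row 2.
R2C1 is out (column 1 already has a 5).
R2C2 is out (column 2 already has a 5).
R2C4 is out (column 4 already has a 5).
So the only cell in row 2 that can hold 5 is R2C3.
That is column 3.

3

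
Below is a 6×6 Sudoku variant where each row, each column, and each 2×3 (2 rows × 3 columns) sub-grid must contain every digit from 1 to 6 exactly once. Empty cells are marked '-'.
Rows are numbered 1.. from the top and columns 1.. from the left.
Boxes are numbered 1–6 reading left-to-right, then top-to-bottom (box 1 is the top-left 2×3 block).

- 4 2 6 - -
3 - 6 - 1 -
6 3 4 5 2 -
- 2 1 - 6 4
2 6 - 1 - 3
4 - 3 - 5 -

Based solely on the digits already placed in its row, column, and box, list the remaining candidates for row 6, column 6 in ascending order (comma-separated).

Row 6 already contains {3, 4, 5}.
Column 6 already contains {3, 4}.
Its 2×3 block (box 6) already contains {1, 3, 5}.
Removing those from 1–6 leaves {2, 6} as the candidates for row 6, column 6.

2,6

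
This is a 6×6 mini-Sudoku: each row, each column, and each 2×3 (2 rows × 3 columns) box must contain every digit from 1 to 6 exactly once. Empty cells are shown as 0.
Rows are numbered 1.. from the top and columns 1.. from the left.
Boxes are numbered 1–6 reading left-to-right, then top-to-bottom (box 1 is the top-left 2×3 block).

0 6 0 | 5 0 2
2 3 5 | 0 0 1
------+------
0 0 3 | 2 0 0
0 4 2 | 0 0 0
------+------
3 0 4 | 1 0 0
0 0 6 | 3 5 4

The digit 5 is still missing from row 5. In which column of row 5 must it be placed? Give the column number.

2

Consider where 5 can go in row 5.
row 5, column 5 is out (column 5 already has a 5).
row 5, column 6 is out (box 6 already has a 5).
So the only cell in row 5 that can hold 5 is row 5, column 2.
That is column 2.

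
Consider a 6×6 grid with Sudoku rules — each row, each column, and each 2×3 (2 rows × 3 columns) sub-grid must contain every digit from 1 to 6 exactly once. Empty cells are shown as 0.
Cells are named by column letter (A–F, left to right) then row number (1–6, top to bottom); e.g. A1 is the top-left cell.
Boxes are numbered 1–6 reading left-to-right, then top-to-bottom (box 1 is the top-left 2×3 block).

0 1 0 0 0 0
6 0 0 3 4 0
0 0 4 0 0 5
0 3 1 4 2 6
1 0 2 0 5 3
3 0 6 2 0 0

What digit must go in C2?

5

Row 2 already contains {3, 4, 6}.
Column C already contains {1, 2, 4, 6}.
Its 2×3 block (box 1) already contains {1, 6}.
The only value from 1–6 not eliminated is 5, so C2 = 5.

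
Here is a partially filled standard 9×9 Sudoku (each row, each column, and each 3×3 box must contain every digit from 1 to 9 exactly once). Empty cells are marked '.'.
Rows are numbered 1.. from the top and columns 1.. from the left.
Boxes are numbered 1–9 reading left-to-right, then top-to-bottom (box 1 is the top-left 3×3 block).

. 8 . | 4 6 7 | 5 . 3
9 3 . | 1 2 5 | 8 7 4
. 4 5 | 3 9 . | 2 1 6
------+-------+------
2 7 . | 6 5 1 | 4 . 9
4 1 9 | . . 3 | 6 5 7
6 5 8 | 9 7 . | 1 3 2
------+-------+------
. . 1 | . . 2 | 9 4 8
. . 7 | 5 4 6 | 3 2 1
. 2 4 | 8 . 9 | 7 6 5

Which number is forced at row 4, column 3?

Row 4 already contains {1, 2, 4, 5, 6, 7, 9}.
Column 3 already contains {1, 4, 5, 7, 8, 9}.
Its 3×3 block (box 4) already contains {1, 2, 4, 5, 6, 7, 8, 9}.
The only value from 1–9 not eliminated is 3, so row 4, column 3 = 3.

3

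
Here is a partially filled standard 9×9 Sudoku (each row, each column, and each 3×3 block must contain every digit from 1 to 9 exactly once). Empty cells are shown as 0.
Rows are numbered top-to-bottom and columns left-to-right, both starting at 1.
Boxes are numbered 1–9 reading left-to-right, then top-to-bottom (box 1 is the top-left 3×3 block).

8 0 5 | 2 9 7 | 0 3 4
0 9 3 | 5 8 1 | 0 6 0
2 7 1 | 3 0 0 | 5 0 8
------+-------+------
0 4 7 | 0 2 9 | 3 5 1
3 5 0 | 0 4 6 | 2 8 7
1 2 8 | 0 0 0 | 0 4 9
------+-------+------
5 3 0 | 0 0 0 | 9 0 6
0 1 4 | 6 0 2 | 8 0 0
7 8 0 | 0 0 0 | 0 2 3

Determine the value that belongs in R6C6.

3

Cell R6C6 itself could take any of {3, 5} by direct elimination.
Consider where 3 can go in column 6.
R3C6 is out (row 3 already has a 3).
R7C6 is out (row 7 already has a 3).
R9C6 is out (row 9 already has a 3).
So the only cell in column 6 that can hold 3 is R6C6.
Therefore R6C6 = 3.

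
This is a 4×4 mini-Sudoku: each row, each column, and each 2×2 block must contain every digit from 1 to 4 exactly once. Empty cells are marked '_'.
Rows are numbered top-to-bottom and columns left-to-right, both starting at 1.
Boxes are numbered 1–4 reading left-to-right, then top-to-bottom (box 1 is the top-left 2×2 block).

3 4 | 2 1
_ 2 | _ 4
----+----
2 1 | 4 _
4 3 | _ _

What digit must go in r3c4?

Row 3 already contains {1, 2, 4}.
Column 4 already contains {1, 4}.
Its 2×2 block (box 4) already contains {4}.
The only value from 1–4 not eliminated is 3, so r3c4 = 3.

3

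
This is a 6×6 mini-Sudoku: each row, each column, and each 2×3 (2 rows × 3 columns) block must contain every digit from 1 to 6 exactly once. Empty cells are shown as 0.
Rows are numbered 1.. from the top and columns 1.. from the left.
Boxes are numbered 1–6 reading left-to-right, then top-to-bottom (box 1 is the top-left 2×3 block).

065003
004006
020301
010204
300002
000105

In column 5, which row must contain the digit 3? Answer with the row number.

Consider where 3 can go in column 5.
row 1, column 5 is out (row 1 already has a 3).
row 2, column 5 is out (box 2 already has a 3).
row 3, column 5 is out (row 3 already has a 3).
row 4, column 5 is out (box 4 already has a 3).
row 5, column 5 is out (row 5 already has a 3).
So the only cell in column 5 that can hold 3 is row 6, column 5.
That is row 6.

6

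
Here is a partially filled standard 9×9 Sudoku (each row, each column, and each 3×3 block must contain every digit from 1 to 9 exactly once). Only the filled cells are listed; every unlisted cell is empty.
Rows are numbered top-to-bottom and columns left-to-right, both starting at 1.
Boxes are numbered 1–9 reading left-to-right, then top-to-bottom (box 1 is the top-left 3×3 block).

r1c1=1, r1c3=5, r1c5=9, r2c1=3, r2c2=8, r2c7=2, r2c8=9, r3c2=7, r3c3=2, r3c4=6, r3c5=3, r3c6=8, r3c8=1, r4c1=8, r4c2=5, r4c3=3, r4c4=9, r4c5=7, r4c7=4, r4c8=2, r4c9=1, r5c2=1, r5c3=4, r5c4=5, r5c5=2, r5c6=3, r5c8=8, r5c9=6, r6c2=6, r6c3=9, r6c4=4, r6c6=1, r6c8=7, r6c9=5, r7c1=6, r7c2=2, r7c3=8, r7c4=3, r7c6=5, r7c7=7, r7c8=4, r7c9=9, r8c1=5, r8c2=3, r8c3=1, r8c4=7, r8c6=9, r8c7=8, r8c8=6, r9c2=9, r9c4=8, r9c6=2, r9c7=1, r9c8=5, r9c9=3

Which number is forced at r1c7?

6

Cell r1c7 itself could take any of {3, 6} by direct elimination.
Consider where 6 can go in column 7.
r3c7 is out (row 3 already has a 6).
r5c7 is out (row 5 already has a 6).
r6c7 is out (row 6 already has a 6).
So the only cell in column 7 that can hold 6 is r1c7.
Therefore r1c7 = 6.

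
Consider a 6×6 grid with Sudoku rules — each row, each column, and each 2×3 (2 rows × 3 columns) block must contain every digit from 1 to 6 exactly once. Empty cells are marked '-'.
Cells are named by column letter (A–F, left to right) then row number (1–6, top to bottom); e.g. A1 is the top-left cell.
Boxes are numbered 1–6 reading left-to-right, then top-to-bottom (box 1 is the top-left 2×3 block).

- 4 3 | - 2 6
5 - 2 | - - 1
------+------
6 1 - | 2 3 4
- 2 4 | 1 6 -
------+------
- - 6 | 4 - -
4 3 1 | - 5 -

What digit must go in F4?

5

Row 4 already contains {1, 2, 4, 6}.
Column F already contains {1, 4, 6}.
Its 2×3 block (box 4) already contains {1, 2, 3, 4, 6}.
The only value from 1–6 not eliminated is 5, so F4 = 5.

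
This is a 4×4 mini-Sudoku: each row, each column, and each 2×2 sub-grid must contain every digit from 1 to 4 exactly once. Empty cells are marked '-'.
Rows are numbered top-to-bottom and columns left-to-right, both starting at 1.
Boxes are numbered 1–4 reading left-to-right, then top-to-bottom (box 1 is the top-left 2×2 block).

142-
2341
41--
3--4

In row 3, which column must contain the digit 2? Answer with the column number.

Consider where 2 can go in row 3.
R3C3 is out (column 3 already has a 2).
So the only cell in row 3 that can hold 2 is R3C4.
That is column 4.

4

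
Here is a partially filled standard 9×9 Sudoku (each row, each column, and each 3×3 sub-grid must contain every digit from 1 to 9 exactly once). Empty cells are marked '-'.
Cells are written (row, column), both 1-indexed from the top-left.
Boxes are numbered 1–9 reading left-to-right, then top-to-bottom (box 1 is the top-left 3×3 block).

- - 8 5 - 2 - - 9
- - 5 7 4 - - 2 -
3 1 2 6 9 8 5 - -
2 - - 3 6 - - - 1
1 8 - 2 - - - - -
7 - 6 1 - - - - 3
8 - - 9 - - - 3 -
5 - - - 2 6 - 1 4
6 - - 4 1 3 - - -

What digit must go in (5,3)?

3

Cell (5,3) itself could take any of {3, 4, 9} by direct elimination.
Consider where 3 can go in row 5.
(5,5) is out (box 5 already has a 3).
(5,6) is out (column 6 already has a 3).
(5,7) is out (box 6 already has a 3).
(5,8) is out (column 8 already has a 3).
(5,9) is out (column 9 already has a 3).
So the only cell in row 5 that can hold 3 is (5,3).
Therefore (5,3) = 3.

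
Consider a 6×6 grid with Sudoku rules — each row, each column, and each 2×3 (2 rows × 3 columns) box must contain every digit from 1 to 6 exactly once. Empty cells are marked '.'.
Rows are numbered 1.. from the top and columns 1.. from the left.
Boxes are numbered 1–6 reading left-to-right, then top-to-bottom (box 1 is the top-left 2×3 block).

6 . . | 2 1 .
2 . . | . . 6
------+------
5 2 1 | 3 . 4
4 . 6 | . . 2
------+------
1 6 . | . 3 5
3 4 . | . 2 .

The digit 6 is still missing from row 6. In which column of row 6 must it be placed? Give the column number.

4

Consider where 6 can go in row 6.
row 6, column 3 is out (column 3 already has a 6).
row 6, column 6 is out (column 6 already has a 6).
So the only cell in row 6 that can hold 6 is row 6, column 4.
That is column 4.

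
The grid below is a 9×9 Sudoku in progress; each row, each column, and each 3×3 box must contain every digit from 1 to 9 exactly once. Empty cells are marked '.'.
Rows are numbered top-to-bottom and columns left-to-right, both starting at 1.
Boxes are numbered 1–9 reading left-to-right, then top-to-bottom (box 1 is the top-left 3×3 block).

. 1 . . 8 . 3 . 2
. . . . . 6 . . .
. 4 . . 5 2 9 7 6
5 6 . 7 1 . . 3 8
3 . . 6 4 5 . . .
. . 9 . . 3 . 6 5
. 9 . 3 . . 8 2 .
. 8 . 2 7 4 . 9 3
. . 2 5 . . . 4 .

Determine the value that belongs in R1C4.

Cell R1C4 itself could take any of {4, 9} by direct elimination.
Consider where 4 can go in row 1.
R1C1 is out (box 1 already has a 4).
R1C3 is out (box 1 already has a 4).
R1C6 is out (column 6 already has a 4).
R1C8 is out (column 8 already has a 4).
So the only cell in row 1 that can hold 4 is R1C4.
Therefore R1C4 = 4.

4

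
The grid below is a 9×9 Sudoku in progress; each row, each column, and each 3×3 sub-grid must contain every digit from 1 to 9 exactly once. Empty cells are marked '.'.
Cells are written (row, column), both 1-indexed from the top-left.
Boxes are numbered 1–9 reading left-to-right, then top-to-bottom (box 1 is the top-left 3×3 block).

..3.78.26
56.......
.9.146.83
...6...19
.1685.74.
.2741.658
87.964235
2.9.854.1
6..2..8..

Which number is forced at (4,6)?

Cell (4,6) itself could take any of {2, 3, 7} by direct elimination.
Consider where 7 can go in box 5.
(4,5) is out (column 5 already has a 7).
(5,6) is out (row 5 already has a 7).
(6,6) is out (row 6 already has a 7).
So the only cell in box 5 that can hold 7 is (4,6).
Therefore (4,6) = 7.

7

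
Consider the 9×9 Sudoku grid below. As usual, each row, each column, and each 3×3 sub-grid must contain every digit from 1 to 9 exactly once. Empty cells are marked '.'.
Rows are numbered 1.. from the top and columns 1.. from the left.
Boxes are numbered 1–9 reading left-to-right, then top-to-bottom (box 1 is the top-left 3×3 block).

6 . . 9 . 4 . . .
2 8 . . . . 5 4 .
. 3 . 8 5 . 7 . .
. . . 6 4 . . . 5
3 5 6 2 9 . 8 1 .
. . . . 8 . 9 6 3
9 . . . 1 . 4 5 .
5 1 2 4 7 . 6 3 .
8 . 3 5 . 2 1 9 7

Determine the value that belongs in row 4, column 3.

Cell row 4, column 3 itself could take any of {1, 7, 8, 9} by direct elimination.
Consider where 8 can go in box 4.
row 4, column 1 is out (column 1 already has a 8).
row 4, column 2 is out (column 2 already has a 8).
row 6, column 1 is out (row 6 already has a 8).
row 6, column 2 is out (row 6 already has a 8).
row 6, column 3 is out (row 6 already has a 8).
So the only cell in box 4 that can hold 8 is row 4, column 3.
Therefore row 4, column 3 = 8.

8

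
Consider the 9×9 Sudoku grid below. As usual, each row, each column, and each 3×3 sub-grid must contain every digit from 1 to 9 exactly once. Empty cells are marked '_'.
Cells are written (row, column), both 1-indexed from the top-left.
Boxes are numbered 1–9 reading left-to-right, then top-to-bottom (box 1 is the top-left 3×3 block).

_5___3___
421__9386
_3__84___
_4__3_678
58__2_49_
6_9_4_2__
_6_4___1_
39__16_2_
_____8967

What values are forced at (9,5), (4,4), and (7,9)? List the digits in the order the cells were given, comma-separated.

5,9,3

For (9,5):
  Row 9 already contains {6, 7, 8, 9}.
  Column 5 already contains {1, 2, 3, 4, 8}.
  Its 3×3 block (box 8) already contains {1, 4, 6, 8}.
  The only value from 1–9 not eliminated is 5, so (9,5) = 5.
For (4,4):
  Consider where 9 can go in column 4.
  (1,4) is out (box 2 already has a 9). (2,4) is out (row 2 already has a 9). (3,4) is out (box 2 already has a 9). (5,4) is out (row 5 already has a 9). The remaining empty cells in column 4 are similarly blocked.
  So the only cell in column 4 that can hold 9 is (4,4).
  So (4,4) = 9.
For (7,9):
  Consider where 3 can go in box 9.
  (7,7) is out (column 7 already has a 3).
  (8,7) is out (row 8 already has a 3).
  (8,9) is out (row 8 already has a 3).
  So the only cell in box 9 that can hold 3 is (7,9).
  So (7,9) = 3.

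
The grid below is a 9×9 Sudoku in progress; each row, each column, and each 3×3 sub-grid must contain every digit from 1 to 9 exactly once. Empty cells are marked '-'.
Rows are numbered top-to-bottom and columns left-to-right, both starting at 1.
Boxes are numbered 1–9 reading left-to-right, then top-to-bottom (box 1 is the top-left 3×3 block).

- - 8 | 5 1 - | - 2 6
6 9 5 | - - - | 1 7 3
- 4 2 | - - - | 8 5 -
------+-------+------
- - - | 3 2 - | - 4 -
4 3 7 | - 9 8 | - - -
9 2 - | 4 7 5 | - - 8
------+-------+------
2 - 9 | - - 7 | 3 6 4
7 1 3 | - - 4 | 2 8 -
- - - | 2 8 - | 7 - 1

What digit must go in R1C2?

Row 1 already contains {1, 2, 5, 6, 8}.
Column 2 already contains {1, 2, 3, 4, 9}.
Its 3×3 block (box 1) already contains {2, 4, 5, 6, 8, 9}.
The only value from 1–9 not eliminated is 7, so R1C2 = 7.

7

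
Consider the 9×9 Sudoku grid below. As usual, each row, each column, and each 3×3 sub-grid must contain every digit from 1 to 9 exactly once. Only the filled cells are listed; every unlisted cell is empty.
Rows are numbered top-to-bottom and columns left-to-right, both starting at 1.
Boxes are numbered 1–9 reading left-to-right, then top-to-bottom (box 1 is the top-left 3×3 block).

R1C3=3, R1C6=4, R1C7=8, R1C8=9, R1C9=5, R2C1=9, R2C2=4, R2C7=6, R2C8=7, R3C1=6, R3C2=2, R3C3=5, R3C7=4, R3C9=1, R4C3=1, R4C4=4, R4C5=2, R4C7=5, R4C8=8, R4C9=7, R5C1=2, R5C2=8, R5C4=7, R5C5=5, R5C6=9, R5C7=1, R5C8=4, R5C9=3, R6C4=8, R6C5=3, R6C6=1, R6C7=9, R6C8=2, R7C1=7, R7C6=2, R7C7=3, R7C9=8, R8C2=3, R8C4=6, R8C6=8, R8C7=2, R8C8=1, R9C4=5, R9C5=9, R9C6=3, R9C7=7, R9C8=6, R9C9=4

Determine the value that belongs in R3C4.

9

Cell R3C4 itself could take any of {3, 9} by direct elimination.
Consider where 9 can go in box 2.
R1C4 is out (row 1 already has a 9). R1C5 is out (row 1 already has a 9). R2C4 is out (row 2 already has a 9). R2C5 is out (row 2 already has a 9). The remaining empty cells in box 2 are similarly blocked.
So the only cell in box 2 that can hold 9 is R3C4.
Therefore R3C4 = 9.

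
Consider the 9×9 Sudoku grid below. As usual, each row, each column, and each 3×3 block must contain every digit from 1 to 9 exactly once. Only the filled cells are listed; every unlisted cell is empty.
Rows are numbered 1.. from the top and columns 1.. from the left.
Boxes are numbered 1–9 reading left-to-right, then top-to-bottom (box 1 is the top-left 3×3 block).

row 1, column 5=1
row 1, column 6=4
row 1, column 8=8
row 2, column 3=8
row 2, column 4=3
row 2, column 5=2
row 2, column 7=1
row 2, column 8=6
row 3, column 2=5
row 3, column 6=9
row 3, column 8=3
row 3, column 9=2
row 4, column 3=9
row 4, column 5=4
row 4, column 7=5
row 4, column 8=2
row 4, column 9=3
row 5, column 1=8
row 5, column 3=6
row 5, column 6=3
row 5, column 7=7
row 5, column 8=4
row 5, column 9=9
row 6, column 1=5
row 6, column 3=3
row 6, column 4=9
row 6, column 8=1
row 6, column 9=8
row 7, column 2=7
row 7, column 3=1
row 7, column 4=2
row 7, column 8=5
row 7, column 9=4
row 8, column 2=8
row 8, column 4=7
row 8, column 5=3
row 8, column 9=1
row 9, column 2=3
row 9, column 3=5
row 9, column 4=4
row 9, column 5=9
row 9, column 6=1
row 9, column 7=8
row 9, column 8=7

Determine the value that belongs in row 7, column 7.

Cell row 7, column 7 itself could take any of {3, 6, 9} by direct elimination.
Consider where 3 can go in box 9.
row 8, column 7 is out (row 8 already has a 3).
row 8, column 8 is out (row 8 already has a 3).
row 9, column 9 is out (row 9 already has a 3).
So the only cell in box 9 that can hold 3 is row 7, column 7.
Therefore row 7, column 7 = 3.

3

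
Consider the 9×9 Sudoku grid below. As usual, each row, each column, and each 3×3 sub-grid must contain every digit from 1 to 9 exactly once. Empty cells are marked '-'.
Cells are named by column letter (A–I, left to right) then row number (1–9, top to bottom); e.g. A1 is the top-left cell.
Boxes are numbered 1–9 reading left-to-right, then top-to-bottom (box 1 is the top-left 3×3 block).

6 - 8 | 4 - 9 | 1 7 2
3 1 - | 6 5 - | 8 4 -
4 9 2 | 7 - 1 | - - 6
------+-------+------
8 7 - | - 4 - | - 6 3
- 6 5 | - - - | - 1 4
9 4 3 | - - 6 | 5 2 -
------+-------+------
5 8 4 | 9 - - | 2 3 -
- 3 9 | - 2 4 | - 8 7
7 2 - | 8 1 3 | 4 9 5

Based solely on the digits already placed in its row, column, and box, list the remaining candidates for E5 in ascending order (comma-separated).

3,7,8,9

Row 5 already contains {1, 4, 5, 6}.
Column E already contains {1, 2, 4, 5}.
Its 3×3 block (box 5) already contains {4, 6}.
Removing those from 1–9 leaves {3, 7, 8, 9} as the candidates for E5.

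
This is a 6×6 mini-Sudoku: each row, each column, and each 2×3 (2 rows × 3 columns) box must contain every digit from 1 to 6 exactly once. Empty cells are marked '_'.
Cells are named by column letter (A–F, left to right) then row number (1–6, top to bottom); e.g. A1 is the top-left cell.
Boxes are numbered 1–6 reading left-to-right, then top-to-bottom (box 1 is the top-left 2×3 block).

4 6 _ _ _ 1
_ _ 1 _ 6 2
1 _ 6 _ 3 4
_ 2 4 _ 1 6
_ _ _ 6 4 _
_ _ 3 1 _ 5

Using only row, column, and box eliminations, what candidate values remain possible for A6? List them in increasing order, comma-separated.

2,6

Row 6 already contains {1, 3, 5}.
Column A already contains {1, 4}.
Its 2×3 block (box 5) already contains {3}.
Removing those from 1–6 leaves {2, 6} as the candidates for A6.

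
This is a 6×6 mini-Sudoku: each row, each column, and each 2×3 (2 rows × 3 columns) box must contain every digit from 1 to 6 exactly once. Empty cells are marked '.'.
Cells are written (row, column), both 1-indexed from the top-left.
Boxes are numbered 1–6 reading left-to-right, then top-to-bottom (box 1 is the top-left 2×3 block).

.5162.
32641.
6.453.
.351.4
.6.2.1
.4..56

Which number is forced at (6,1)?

Cell (6,1) itself could take any of {1, 2} by direct elimination.
Consider where 1 can go in row 6.
(6,3) is out (column 3 already has a 1).
(6,4) is out (column 4 already has a 1).
So the only cell in row 6 that can hold 1 is (6,1).
Therefore (6,1) = 1.

1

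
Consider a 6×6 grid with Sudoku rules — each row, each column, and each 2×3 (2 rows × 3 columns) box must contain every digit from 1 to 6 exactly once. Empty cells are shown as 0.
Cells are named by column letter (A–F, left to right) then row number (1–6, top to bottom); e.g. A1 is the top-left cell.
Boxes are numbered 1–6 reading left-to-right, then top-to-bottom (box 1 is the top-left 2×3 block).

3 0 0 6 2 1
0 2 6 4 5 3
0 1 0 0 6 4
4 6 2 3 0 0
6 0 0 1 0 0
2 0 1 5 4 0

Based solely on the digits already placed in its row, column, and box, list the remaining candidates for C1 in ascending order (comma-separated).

Row 1 already contains {1, 2, 3, 6}.
Column C already contains {1, 2, 6}.
Its 2×3 block (box 1) already contains {2, 3, 6}.
Removing those from 1–6 leaves {4, 5} as the candidates for C1.

4,5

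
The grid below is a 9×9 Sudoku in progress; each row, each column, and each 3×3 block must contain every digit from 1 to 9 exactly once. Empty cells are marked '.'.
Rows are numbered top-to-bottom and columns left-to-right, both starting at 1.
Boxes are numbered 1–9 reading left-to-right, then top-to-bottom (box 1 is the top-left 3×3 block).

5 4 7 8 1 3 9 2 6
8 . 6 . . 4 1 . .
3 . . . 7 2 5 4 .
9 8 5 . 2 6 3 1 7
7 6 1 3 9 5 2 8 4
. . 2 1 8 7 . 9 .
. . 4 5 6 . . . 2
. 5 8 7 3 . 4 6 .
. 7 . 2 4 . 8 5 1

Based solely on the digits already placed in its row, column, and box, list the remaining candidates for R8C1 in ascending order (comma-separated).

Row 8 already contains {3, 4, 5, 6, 7, 8}.
Column 1 already contains {3, 5, 7, 8, 9}.
Its 3×3 block (box 7) already contains {4, 5, 7, 8}.
Removing those from 1–9 leaves {1, 2} as the candidates for R8C1.

1,2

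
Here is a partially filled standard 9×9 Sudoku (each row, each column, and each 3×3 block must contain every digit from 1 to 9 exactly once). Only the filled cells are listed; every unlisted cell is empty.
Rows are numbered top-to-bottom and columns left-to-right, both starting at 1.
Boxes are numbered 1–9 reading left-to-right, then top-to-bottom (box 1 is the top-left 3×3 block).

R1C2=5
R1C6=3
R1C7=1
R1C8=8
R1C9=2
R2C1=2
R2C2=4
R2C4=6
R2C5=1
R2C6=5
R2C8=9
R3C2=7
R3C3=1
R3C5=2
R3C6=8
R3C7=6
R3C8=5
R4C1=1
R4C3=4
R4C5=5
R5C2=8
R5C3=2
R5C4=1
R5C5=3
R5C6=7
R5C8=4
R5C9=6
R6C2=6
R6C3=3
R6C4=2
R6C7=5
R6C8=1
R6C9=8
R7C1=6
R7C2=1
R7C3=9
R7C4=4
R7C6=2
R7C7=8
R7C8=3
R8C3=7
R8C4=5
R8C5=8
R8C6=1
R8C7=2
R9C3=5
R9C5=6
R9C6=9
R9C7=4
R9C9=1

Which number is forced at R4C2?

Row 4 already contains {1, 4, 5}.
Column 2 already contains {1, 4, 5, 6, 7, 8}.
Its 3×3 block (box 4) already contains {1, 2, 3, 4, 6, 8}.
The only value from 1–9 not eliminated is 9, so R4C2 = 9.

9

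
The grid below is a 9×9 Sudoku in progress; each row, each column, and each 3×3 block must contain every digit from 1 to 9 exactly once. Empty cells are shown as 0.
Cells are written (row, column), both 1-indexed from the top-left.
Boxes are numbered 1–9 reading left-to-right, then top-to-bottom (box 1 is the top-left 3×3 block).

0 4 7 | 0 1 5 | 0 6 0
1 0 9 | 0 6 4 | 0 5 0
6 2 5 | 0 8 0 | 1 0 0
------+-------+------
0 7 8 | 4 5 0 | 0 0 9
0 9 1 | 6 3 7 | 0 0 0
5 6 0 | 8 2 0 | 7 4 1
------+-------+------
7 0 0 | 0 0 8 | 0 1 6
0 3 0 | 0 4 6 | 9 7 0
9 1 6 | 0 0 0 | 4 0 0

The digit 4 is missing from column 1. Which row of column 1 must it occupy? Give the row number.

5

Consider where 4 can go in column 1.
(1,1) is out (row 1 already has a 4).
(4,1) is out (row 4 already has a 4).
(8,1) is out (row 8 already has a 4).
So the only cell in column 1 that can hold 4 is (5,1).
That is row 5.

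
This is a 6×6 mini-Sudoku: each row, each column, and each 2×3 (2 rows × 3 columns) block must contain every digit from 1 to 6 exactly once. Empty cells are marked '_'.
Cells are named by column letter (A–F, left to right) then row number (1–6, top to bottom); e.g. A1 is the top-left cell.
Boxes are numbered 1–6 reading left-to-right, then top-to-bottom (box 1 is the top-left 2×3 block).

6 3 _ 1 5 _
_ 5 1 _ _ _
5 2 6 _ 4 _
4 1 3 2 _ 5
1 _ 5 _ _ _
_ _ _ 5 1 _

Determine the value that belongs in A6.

3

Cell A6 itself could take any of {2, 3} by direct elimination.
Consider where 3 can go in box 5.
B5 is out (column B already has a 3).
B6 is out (column B already has a 3).
C6 is out (column C already has a 3).
So the only cell in box 5 that can hold 3 is A6.
Therefore A6 = 3.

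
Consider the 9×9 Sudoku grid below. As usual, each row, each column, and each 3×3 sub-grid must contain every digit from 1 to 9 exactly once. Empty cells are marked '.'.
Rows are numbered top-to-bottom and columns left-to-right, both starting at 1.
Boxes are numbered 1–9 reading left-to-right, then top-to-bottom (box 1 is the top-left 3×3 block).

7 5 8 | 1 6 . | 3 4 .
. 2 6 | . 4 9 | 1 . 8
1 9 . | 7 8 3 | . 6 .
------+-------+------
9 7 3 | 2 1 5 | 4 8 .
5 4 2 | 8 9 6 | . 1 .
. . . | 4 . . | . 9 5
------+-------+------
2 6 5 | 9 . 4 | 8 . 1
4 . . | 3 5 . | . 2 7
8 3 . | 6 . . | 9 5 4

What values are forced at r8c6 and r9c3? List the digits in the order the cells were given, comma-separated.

8,7

For r8c6:
  Consider where 8 can go in column 6.
  r1c6 is out (row 1 already has a 8).
  r6c6 is out (box 5 already has a 8).
  r9c6 is out (row 9 already has a 8).
  So the only cell in column 6 that can hold 8 is r8c6.
  So r8c6 = 8.
For r9c3:
  Consider where 7 can go in column 3.
  r3c3 is out (row 3 already has a 7).
  r6c3 is out (box 4 already has a 7).
  r8c3 is out (row 8 already has a 7).
  So the only cell in column 3 that can hold 7 is r9c3.
  So r9c3 = 7.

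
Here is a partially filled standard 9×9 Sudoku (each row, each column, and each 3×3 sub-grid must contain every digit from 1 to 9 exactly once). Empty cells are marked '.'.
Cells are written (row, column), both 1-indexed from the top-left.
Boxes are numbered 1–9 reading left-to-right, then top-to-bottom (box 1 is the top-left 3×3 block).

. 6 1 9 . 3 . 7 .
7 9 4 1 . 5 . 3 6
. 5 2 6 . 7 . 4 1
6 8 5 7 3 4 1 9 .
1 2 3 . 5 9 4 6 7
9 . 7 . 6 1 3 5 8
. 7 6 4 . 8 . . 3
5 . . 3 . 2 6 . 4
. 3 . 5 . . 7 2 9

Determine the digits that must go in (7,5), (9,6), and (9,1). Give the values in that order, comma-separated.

9,6,4

For (7,5):
  Consider where 9 can go in row 7.
  (7,1) is out (column 1 already has a 9).
  (7,7) is out (box 9 already has a 9).
  (7,8) is out (column 8 already has a 9).
  So the only cell in row 7 that can hold 9 is (7,5).
  So (7,5) = 9.
For (9,6):
  Row 9 already contains {2, 3, 5, 7, 9}.
  Column 6 already contains {1, 2, 3, 4, 5, 7, 8, 9}.
  Its 3×3 block (box 8) already contains {2, 3, 4, 5, 8}.
  The only value from 1–9 not eliminated is 6, so (9,6) = 6.
For (9,1):
  Consider where 4 can go in row 9.
  (9,3) is out (column 3 already has a 4).
  (9,5) is out (box 8 already has a 4).
  (9,6) is out (column 6 already has a 4).
  So the only cell in row 9 that can hold 4 is (9,1).
  So (9,1) = 4.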